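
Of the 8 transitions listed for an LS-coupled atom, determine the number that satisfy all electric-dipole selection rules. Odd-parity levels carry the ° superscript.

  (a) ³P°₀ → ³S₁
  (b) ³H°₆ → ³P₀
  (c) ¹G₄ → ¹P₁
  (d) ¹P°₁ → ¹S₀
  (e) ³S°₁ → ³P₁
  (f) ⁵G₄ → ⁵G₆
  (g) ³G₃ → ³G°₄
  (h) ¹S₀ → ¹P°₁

5

(a) allowed
(b) forbidden (ΔL, ΔJ fail)
(c) forbidden (parity, ΔL, ΔJ fail)
(d) allowed
(e) allowed
(f) forbidden (parity, ΔJ fail)
(g) allowed
(h) allowed
Total allowed: 5 of 8.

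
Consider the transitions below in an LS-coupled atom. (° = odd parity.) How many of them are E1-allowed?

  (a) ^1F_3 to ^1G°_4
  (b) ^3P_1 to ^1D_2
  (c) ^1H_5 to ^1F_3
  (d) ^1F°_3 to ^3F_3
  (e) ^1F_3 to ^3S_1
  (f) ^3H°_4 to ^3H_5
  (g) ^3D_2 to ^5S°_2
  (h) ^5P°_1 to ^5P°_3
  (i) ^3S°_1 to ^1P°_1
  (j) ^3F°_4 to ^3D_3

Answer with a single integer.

3

(a) allowed
(b) forbidden (parity, ΔS fail)
(c) forbidden (parity, ΔL, ΔJ fail)
(d) forbidden (ΔS fails)
(e) forbidden (parity, ΔS, ΔL, ΔJ fail)
(f) allowed
(g) forbidden (ΔS, ΔL fail)
(h) forbidden (parity, ΔJ fail)
(i) forbidden (parity, ΔS fail)
(j) allowed
Total allowed: 3 of 10.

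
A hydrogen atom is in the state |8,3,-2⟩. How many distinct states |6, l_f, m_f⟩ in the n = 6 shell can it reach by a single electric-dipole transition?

5

E1 requires Δl = ±1, so l_f ∈ {2, 4}; with 0 ≤ l_f ≤ n_f−1 = 5, the allowed l_f values are {2, 4}.
For l_f = 2: m_f ∈ {m_i−1, m_i, m_i+1} ∩ [−2, 2] = {-2, -1} → 2 states.
For l_f = 4: m_f ∈ {m_i−1, m_i, m_i+1} ∩ [−4, 4] = {-3, -2, -1} → 3 states.
Total: 5.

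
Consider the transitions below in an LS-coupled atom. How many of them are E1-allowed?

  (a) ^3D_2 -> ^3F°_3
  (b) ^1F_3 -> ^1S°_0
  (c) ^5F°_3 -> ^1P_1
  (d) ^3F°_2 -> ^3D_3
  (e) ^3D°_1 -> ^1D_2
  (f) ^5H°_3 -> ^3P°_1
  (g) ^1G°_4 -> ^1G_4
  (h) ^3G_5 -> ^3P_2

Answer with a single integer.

3

(a) allowed
(b) forbidden (ΔL, ΔJ fail)
(c) forbidden (ΔS, ΔL, ΔJ fail)
(d) allowed
(e) forbidden (ΔS fails)
(f) forbidden (parity, ΔS, ΔL, ΔJ fail)
(g) allowed
(h) forbidden (parity, ΔL, ΔJ fail)
Total allowed: 3 of 8.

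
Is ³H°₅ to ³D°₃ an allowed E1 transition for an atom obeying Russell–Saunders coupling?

forbidden

Initial level: S=1, L=5, J=5, parity odd. Final level: S=1, L=2, J=3, parity odd.
Parity must change: odd → odd — fails.
ΔS = 0: S: 1 → 1 — ok.
ΔL = 0, ±1 (not L=0↔0): L: 5 → 2, ΔL = -3 — fails.
ΔJ = 0, ±1 (not J=0↔0): J: 5 → 3, ΔJ = -2 — fails.
Rule(s) violated: parity, ΔL, ΔJ.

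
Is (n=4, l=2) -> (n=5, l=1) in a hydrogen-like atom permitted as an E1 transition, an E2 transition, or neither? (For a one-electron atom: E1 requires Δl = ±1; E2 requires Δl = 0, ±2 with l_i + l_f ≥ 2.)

Δl = 1 − 2 = -1; l_i + l_f = 3.
E1 (Δl = ±1): satisfied.
E2 (Δl = 0,±2, l_i+l_f ≥ 2): not satisfied.

E1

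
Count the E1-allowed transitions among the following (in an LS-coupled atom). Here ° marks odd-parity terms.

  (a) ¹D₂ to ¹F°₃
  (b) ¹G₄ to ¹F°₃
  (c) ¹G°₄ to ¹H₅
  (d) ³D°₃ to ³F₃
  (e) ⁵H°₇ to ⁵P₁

(a) allowed
(b) allowed
(c) allowed
(d) allowed
(e) forbidden (ΔL, ΔJ fail)
Total allowed: 4 of 5.

4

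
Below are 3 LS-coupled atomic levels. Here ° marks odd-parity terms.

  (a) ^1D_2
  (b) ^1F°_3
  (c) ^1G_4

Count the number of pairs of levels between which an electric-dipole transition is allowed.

(a)–(b): allowed.
(a)–(c): forbidden (parity, ΔL, ΔJ).
(b)–(c): allowed.
Allowed pairs: 2 of 3.

2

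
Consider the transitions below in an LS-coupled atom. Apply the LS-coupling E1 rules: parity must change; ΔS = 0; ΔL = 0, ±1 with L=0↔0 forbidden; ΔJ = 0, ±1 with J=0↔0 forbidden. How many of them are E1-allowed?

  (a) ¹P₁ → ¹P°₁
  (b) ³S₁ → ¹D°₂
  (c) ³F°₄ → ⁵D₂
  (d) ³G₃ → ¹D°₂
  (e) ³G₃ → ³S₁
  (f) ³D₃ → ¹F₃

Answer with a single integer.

1

(a) allowed
(b) forbidden (ΔS, ΔL fail)
(c) forbidden (ΔS, ΔJ fail)
(d) forbidden (ΔS, ΔL fail)
(e) forbidden (parity, ΔL, ΔJ fail)
(f) forbidden (parity, ΔS fail)
Total allowed: 1 of 6.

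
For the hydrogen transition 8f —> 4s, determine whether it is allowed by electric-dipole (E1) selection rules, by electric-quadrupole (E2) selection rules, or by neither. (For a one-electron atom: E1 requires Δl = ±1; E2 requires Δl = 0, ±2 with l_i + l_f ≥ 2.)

Δl = 0 − 3 = -3; l_i + l_f = 3.
E1 (Δl = ±1): not satisfied.
E2 (Δl = 0,±2, l_i+l_f ≥ 2): not satisfied.

neither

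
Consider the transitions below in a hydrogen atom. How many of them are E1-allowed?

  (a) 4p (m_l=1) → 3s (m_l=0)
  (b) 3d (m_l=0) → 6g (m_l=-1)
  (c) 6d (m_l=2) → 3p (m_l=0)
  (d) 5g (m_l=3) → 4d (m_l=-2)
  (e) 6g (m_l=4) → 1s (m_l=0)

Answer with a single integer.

(a) allowed
(b) forbidden — Δl = +2 (E1 requires Δl = ±1)
(c) forbidden — Δm_l = -2 (E1 requires Δm_l = 0, ±1)
(d) forbidden — Δl = -2 (E1 requires Δl = ±1); Δm_l = -5 (E1 requires Δm_l = 0, ±1)
(e) forbidden — Δl = -4 (E1 requires Δl = ±1); Δm_l = -4 (E1 requires Δm_l = 0, ±1)
Total allowed: 1 of 5.

1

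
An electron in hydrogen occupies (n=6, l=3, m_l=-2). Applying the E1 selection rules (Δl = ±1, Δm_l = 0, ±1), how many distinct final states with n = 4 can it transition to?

2

E1 requires Δl = ±1, so l_f ∈ {2, 4}; with 0 ≤ l_f ≤ n_f−1 = 3, the allowed l_f values are {2}.
For l_f = 2: m_f ∈ {m_i−1, m_i, m_i+1} ∩ [−2, 2] = {-2, -1} → 2 states.
Total: 2.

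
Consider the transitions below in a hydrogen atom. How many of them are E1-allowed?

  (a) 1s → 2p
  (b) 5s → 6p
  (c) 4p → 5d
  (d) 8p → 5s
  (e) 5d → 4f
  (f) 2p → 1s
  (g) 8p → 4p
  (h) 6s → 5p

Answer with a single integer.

(a) allowed
(b) allowed
(c) allowed
(d) allowed
(e) allowed
(f) allowed
(g) forbidden — Δl = +0 (E1 requires Δl = ±1)
(h) allowed
Total allowed: 7 of 8.

7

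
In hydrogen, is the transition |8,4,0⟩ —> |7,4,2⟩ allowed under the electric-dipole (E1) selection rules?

forbidden

l: 4 → 4 (Δl = +0). Δl = ±1 ✗.
Δm_l = 2 − (0) = +2. E1 requires Δm_l = 0, ±1: ✗.
The transition is electric-dipole forbidden.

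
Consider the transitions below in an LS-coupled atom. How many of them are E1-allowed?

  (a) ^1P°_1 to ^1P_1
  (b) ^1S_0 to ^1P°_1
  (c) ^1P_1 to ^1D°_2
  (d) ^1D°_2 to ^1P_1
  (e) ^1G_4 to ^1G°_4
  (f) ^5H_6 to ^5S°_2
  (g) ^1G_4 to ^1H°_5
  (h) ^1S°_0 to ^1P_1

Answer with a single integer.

(a) allowed
(b) allowed
(c) allowed
(d) allowed
(e) allowed
(f) forbidden (ΔL, ΔJ fail)
(g) allowed
(h) allowed
Total allowed: 7 of 8.

7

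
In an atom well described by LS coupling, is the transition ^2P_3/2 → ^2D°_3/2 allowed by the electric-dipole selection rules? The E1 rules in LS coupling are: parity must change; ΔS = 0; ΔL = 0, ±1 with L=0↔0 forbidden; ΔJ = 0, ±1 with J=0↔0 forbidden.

allowed

Reading off the term symbols: S 1/2→1/2, L 1→2, J 3/2→3/2, parity even→odd.
ΔJ = 0, ±1 (not J=0↔0): J: 3/2 → 3/2, ΔJ = +0 — ok.
ΔS = 0: S: 1/2 → 1/2 — ok.
Parity must change: even → odd — ok.
ΔL = 0, ±1 (not L=0↔0): L: 1 → 2, ΔL = +1 — ok.
All four E1 rules are satisfied.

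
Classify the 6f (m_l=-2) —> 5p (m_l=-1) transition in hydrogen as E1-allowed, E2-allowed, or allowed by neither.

E2

Δl = 1 − 3 = -2; l_i + l_f = 4.
Δm_l = +1.
E1 (Δl = ±1, |Δm_l| ≤ 1): not satisfied.
E2 (Δl = 0,±2, l_i+l_f ≥ 2, |Δm_l| ≤ 2): satisfied.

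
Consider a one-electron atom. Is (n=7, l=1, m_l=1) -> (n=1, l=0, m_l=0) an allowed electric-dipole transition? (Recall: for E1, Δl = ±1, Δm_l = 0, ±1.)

Initial l = 1, final l = 0, so Δl = -1. E1 requires Δl = ±1: ok.
m_l: 1 → 0 (Δm_l = -1). |Δm_l| ≤ 1 ok.
All E1 selection rules are satisfied.

allowed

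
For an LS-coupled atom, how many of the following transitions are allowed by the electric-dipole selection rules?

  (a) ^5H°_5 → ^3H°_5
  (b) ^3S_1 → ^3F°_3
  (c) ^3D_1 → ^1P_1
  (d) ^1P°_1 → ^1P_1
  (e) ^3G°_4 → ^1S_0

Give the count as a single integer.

(a) forbidden (parity, ΔS fail)
(b) forbidden (ΔL, ΔJ fail)
(c) forbidden (parity, ΔS fail)
(d) allowed
(e) forbidden (ΔS, ΔL, ΔJ fail)
Total allowed: 1 of 5.

1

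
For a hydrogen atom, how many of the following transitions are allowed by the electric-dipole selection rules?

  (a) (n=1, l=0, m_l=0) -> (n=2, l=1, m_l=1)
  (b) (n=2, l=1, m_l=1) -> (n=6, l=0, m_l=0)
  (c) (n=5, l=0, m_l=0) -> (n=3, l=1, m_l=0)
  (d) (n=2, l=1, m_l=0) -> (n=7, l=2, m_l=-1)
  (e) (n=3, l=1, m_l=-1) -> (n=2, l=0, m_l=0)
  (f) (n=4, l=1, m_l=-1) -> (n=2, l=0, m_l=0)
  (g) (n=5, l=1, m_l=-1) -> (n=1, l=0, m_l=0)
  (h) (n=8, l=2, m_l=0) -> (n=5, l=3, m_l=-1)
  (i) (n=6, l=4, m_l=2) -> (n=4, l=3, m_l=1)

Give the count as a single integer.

(a) allowed
(b) allowed
(c) allowed
(d) allowed
(e) allowed
(f) allowed
(g) allowed
(h) allowed
(i) allowed
Total allowed: 9 of 9.

9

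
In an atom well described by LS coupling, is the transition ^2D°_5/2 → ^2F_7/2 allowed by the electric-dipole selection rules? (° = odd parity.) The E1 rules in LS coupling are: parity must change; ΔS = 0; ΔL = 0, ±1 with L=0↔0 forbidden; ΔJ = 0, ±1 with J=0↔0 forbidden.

allowed

Initial level: S=1/2, L=2, J=5/2, parity odd. Final level: S=1/2, L=3, J=7/2, parity even.
Parity must change: odd → even — satisfied.
ΔS = 0: S: 1/2 → 1/2 — satisfied.
ΔL = 0, ±1 (not L=0↔0): L: 2 → 3, ΔL = +1 — satisfied.
ΔJ = 0, ±1 (not J=0↔0): J: 5/2 → 7/2, ΔJ = +1 — satisfied.
All four E1 rules are satisfied.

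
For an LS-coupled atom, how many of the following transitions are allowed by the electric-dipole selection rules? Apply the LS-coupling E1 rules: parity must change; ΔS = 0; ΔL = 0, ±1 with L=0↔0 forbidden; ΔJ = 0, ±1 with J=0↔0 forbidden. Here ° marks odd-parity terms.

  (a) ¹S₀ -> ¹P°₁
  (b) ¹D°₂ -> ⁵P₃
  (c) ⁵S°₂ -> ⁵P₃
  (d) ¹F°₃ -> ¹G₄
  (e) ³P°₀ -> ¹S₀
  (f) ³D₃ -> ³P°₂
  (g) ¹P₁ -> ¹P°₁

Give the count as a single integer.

5

(a) allowed
(b) forbidden (ΔS fails)
(c) allowed
(d) allowed
(e) forbidden (ΔS, ΔJ fail)
(f) allowed
(g) allowed
Total allowed: 5 of 7.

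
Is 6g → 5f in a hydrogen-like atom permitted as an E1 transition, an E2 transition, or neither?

E1

Δl = 3 − 4 = -1; l_i + l_f = 7.
E1 (Δl = ±1): satisfied.
E2 (Δl = 0,±2, l_i+l_f ≥ 2): not satisfied.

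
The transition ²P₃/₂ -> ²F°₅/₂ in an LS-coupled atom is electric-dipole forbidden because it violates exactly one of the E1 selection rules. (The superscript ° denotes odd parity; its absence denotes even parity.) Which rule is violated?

Parity must change: even → odd — ✓.
ΔS = 0: S: 1/2 → 1/2 — ✓.
ΔL = 0, ±1 (not L=0↔0): L: 1 → 3, ΔL = +2 — ✗.
ΔJ = 0, ±1 (not J=0↔0): J: 3/2 → 5/2, ΔJ = +1 — ✓.

the ΔL = 0, ±1 rule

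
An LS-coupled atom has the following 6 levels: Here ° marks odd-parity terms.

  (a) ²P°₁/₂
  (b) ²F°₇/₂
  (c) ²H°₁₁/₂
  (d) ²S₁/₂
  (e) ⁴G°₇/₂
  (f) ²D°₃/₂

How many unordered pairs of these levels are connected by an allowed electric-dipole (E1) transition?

(a)–(b): forbidden (parity, ΔL, ΔJ).
(a)–(c): forbidden (parity, ΔL, ΔJ).
(a)–(d): allowed.
(a)–(e): forbidden (parity, ΔS, ΔL, ΔJ).
(a)–(f): forbidden (parity).
(b)–(c): forbidden (parity, ΔL, ΔJ).
(b)–(d): forbidden (ΔL, ΔJ).
(b)–(e): forbidden (parity, ΔS).
(b)–(f): forbidden (parity, ΔJ).
(c)–(d): forbidden (ΔL, ΔJ).
(c)–(e): forbidden (parity, ΔS, ΔJ).
(c)–(f): forbidden (parity, ΔL, ΔJ).
(d)–(e): forbidden (ΔS, ΔL, ΔJ).
(d)–(f): forbidden (ΔL).
(e)–(f): forbidden (parity, ΔS, ΔL, ΔJ).
Allowed pairs: 1 of 15.

1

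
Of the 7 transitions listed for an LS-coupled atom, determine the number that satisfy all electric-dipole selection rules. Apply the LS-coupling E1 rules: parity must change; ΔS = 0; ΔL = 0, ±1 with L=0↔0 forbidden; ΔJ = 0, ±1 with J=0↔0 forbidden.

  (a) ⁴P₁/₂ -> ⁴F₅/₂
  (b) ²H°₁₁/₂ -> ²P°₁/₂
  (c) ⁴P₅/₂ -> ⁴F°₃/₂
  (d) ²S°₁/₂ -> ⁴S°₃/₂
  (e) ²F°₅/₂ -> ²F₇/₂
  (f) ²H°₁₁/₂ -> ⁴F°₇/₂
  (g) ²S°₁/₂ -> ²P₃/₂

2

(a) forbidden (parity, ΔL, ΔJ fail)
(b) forbidden (parity, ΔL, ΔJ fail)
(c) forbidden (ΔL fails)
(d) forbidden (parity, ΔS, ΔL fail)
(e) allowed
(f) forbidden (parity, ΔS, ΔL, ΔJ fail)
(g) allowed
Total allowed: 2 of 7.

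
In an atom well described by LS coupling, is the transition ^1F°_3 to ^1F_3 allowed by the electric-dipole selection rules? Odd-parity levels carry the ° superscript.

allowed

Parity must change: odd → even — ok.
ΔS = 0: S: 0 → 0 — ok.
ΔL = 0, ±1 (not L=0↔0): L: 3 → 3, ΔL = +0 — ok.
ΔJ = 0, ±1 (not J=0↔0): J: 3 → 3, ΔJ = +0 — ok.
All four E1 rules are satisfied.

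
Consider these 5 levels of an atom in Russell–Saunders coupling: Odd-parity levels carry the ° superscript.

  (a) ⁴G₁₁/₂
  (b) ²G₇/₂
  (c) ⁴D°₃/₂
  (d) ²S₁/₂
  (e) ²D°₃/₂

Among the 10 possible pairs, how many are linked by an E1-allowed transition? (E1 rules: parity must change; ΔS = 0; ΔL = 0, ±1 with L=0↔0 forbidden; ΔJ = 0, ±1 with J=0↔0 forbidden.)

0

(a)–(b): forbidden (parity, ΔS, ΔJ).
(a)–(c): forbidden (ΔL, ΔJ).
(a)–(d): forbidden (parity, ΔS, ΔL, ΔJ).
(a)–(e): forbidden (ΔS, ΔL, ΔJ).
(b)–(c): forbidden (ΔS, ΔL, ΔJ).
(b)–(d): forbidden (parity, ΔL, ΔJ).
(b)–(e): forbidden (ΔL, ΔJ).
(c)–(d): forbidden (ΔS, ΔL).
(c)–(e): forbidden (parity, ΔS).
(d)–(e): forbidden (ΔL).
Allowed pairs: 0 of 10.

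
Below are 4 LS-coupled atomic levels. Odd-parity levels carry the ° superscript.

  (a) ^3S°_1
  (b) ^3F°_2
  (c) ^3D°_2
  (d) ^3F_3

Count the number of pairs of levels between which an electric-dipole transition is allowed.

(a)–(b): forbidden (parity, ΔL).
(a)–(c): forbidden (parity, ΔL).
(a)–(d): forbidden (ΔL, ΔJ).
(b)–(c): forbidden (parity).
(b)–(d): allowed.
(c)–(d): allowed.
Allowed pairs: 2 of 6.

2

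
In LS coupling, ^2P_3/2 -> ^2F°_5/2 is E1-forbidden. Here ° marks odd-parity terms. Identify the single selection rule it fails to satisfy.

Reading off the term symbols: S 1/2→1/2, L 1→3, J 3/2→5/2, parity even→odd.
ΔJ = 0, ±1 (not J=0↔0): J: 3/2 → 5/2, ΔJ = +1 — passes.
ΔS = 0: S: 1/2 → 1/2 — passes.
ΔL = 0, ±1 (not L=0↔0): L: 1 → 3, ΔL = +2 — fails.
Parity must change: even → odd — passes.

the ΔL = 0, ±1 rule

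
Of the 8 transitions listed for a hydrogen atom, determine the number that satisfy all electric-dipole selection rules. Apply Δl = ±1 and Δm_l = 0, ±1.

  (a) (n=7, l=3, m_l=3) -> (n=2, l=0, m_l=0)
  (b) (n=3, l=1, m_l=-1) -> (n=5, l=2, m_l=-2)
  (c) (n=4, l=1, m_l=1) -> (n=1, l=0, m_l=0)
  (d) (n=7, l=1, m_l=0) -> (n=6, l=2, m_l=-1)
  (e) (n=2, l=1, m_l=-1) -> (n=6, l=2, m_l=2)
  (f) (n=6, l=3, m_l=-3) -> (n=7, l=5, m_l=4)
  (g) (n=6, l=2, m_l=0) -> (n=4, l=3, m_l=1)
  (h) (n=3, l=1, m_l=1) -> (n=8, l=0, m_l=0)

(a) forbidden — Δl = -3 (E1 requires Δl = ±1); Δm_l = -3 (E1 requires Δm_l = 0, ±1)
(b) allowed
(c) allowed
(d) allowed
(e) forbidden — Δm_l = +3 (E1 requires Δm_l = 0, ±1)
(f) forbidden — Δl = +2 (E1 requires Δl = ±1); Δm_l = +7 (E1 requires Δm_l = 0, ±1)
(g) allowed
(h) allowed
Total allowed: 5 of 8.

5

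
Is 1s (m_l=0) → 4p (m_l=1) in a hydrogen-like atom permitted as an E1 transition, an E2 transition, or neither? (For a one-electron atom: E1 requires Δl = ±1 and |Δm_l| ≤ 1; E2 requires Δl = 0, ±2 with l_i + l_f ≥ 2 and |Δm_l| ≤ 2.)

Δl = 1 − 0 = +1; l_i + l_f = 1.
Δm_l = +1.
E1 (Δl = ±1, |Δm_l| ≤ 1): satisfied.
E2 (Δl = 0,±2, l_i+l_f ≥ 2, |Δm_l| ≤ 2): not satisfied.

E1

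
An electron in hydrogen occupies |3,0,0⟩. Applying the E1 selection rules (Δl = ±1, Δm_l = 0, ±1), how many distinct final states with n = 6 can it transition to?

3

E1 requires Δl = ±1, so l_f ∈ {-1, 1}; with 0 ≤ l_f ≤ n_f−1 = 5, the allowed l_f values are {1}.
For l_f = 1: m_f ∈ {m_i−1, m_i, m_i+1} ∩ [−1, 1] = {-1, 0, 1} → 3 states.
Total: 3.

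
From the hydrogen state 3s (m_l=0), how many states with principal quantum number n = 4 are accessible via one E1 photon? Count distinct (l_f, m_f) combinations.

E1 requires Δl = ±1, so l_f ∈ {-1, 1}; with 0 ≤ l_f ≤ n_f−1 = 3, the allowed l_f values are {1}.
For l_f = 1: m_f ∈ {m_i−1, m_i, m_i+1} ∩ [−1, 1] = {-1, 0, 1} → 3 states.
Total: 3.

3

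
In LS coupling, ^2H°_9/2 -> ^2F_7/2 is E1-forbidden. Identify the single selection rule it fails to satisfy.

Initial level: S=1/2, L=5, J=9/2, parity odd. Final level: S=1/2, L=3, J=7/2, parity even.
Parity must change: odd → even — ok.
ΔS = 0: S: 1/2 → 1/2 — ok.
ΔL = 0, ±1 (not L=0↔0): L: 5 → 3, ΔL = -2 — fails.
ΔJ = 0, ±1 (not J=0↔0): J: 9/2 → 7/2, ΔJ = -1 — ok.

the ΔL = 0, ±1 rule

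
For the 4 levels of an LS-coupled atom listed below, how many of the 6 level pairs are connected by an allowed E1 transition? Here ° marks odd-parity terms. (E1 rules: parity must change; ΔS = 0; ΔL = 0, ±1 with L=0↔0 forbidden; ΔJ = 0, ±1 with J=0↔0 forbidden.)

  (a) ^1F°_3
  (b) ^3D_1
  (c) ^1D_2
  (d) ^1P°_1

2

(a)–(b): forbidden (ΔS, ΔJ).
(a)–(c): allowed.
(a)–(d): forbidden (parity, ΔL, ΔJ).
(b)–(c): forbidden (parity, ΔS).
(b)–(d): forbidden (ΔS).
(c)–(d): allowed.
Allowed pairs: 2 of 6.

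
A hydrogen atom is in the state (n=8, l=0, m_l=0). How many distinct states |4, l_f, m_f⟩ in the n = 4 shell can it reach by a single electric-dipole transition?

3

E1 requires Δl = ±1, so l_f ∈ {-1, 1}; with 0 ≤ l_f ≤ n_f−1 = 3, the allowed l_f values are {1}.
For l_f = 1: m_f ∈ {m_i−1, m_i, m_i+1} ∩ [−1, 1] = {-1, 0, 1} → 3 states.
Total: 3.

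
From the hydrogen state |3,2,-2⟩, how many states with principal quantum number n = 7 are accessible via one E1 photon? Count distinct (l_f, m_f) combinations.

4

E1 requires Δl = ±1, so l_f ∈ {1, 3}; with 0 ≤ l_f ≤ n_f−1 = 6, the allowed l_f values are {1, 3}.
For l_f = 1: m_f ∈ {m_i−1, m_i, m_i+1} ∩ [−1, 1] = {-1} → 1 state.
For l_f = 3: m_f ∈ {m_i−1, m_i, m_i+1} ∩ [−3, 3] = {-3, -2, -1} → 3 states.
Total: 4.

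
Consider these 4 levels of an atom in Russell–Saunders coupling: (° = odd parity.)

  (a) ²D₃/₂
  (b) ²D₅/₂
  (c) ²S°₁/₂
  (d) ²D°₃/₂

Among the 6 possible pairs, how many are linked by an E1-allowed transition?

2

(a)–(b): forbidden (parity).
(a)–(c): forbidden (ΔL).
(a)–(d): allowed.
(b)–(c): forbidden (ΔL, ΔJ).
(b)–(d): allowed.
(c)–(d): forbidden (parity, ΔL).
Allowed pairs: 2 of 6.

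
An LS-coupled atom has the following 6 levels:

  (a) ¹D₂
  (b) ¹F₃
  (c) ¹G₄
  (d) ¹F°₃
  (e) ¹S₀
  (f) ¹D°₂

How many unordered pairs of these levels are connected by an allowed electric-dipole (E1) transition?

5

(a)–(b): forbidden (parity).
(a)–(c): forbidden (parity, ΔL, ΔJ).
(a)–(d): allowed.
(a)–(e): forbidden (parity, ΔL, ΔJ).
(a)–(f): allowed.
(b)–(c): forbidden (parity).
(b)–(d): allowed.
(b)–(e): forbidden (parity, ΔL, ΔJ).
(b)–(f): allowed.
(c)–(d): allowed.
(c)–(e): forbidden (parity, ΔL, ΔJ).
(c)–(f): forbidden (ΔL, ΔJ).
(d)–(e): forbidden (ΔL, ΔJ).
(d)–(f): forbidden (parity).
(e)–(f): forbidden (ΔL, ΔJ).
Allowed pairs: 5 of 15.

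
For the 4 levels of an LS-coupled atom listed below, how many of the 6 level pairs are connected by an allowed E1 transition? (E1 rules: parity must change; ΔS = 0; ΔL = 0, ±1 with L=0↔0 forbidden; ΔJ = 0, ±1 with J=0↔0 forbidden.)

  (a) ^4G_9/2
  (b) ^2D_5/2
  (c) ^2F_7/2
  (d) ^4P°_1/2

0

(a)–(b): forbidden (parity, ΔS, ΔL, ΔJ).
(a)–(c): forbidden (parity, ΔS).
(a)–(d): forbidden (ΔL, ΔJ).
(b)–(c): forbidden (parity).
(b)–(d): forbidden (ΔS, ΔJ).
(c)–(d): forbidden (ΔS, ΔL, ΔJ).
Allowed pairs: 0 of 6.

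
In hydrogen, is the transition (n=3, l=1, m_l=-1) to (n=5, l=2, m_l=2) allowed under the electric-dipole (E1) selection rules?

Initial l = 1, final l = 2, so Δl = +1. E1 requires Δl = ±1: satisfied.
Δm_l = 2 − (-1) = +3. E1 requires Δm_l = 0, ±1: violated.
The transition is electric-dipole forbidden.

forbidden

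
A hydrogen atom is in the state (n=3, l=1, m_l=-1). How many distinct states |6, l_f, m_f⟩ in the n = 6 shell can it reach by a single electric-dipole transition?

E1 requires Δl = ±1, so l_f ∈ {0, 2}; with 0 ≤ l_f ≤ n_f−1 = 5, the allowed l_f values are {0, 2}.
For l_f = 0: m_f ∈ {m_i−1, m_i, m_i+1} ∩ [−0, 0] = {0} → 1 state.
For l_f = 2: m_f ∈ {m_i−1, m_i, m_i+1} ∩ [−2, 2] = {-2, -1, 0} → 3 states.
Total: 4.

4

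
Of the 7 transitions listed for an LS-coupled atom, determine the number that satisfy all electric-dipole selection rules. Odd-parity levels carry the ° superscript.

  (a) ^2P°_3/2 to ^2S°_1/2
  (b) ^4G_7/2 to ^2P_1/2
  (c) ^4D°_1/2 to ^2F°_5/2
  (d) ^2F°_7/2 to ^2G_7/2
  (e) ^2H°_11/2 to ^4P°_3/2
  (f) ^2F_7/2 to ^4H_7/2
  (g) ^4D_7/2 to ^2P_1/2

1

(a) forbidden (parity fails)
(b) forbidden (parity, ΔS, ΔL, ΔJ fail)
(c) forbidden (parity, ΔS, ΔJ fail)
(d) allowed
(e) forbidden (parity, ΔS, ΔL, ΔJ fail)
(f) forbidden (parity, ΔS, ΔL fail)
(g) forbidden (parity, ΔS, ΔJ fail)
Total allowed: 1 of 7.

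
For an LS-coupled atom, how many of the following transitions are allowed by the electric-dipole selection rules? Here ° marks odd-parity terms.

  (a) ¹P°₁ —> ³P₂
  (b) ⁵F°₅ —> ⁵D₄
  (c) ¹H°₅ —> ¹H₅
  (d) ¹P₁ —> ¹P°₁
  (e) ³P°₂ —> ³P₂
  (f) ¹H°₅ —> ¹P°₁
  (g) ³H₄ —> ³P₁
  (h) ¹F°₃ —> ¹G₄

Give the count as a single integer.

5

(a) forbidden (ΔS fails)
(b) allowed
(c) allowed
(d) allowed
(e) allowed
(f) forbidden (parity, ΔL, ΔJ fail)
(g) forbidden (parity, ΔL, ΔJ fail)
(h) allowed
Total allowed: 5 of 8.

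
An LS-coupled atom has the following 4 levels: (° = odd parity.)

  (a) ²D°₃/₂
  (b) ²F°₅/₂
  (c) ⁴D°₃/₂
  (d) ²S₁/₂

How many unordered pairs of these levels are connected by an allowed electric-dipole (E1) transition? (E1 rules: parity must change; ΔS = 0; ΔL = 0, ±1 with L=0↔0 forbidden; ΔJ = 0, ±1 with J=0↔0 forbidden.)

(a)–(b): forbidden (parity).
(a)–(c): forbidden (parity, ΔS).
(a)–(d): forbidden (ΔL).
(b)–(c): forbidden (parity, ΔS).
(b)–(d): forbidden (ΔL, ΔJ).
(c)–(d): forbidden (ΔS, ΔL).
Allowed pairs: 0 of 6.

0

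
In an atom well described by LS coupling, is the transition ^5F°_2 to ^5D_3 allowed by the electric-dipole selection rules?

allowed

Parity must change: odd → even — ✓.
ΔS = 0: S: 2 → 2 — ✓.
ΔL = 0, ±1 (not L=0↔0): L: 3 → 2, ΔL = -1 — ✓.
ΔJ = 0, ±1 (not J=0↔0): J: 2 → 3, ΔJ = +1 — ✓.
All four E1 rules are satisfied.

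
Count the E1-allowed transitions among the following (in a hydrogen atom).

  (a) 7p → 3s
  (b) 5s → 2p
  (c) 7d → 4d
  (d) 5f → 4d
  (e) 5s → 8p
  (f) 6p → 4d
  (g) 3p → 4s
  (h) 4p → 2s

7

(a) allowed
(b) allowed
(c) forbidden — Δl = +0 (E1 requires Δl = ±1)
(d) allowed
(e) allowed
(f) allowed
(g) allowed
(h) allowed
Total allowed: 7 of 8.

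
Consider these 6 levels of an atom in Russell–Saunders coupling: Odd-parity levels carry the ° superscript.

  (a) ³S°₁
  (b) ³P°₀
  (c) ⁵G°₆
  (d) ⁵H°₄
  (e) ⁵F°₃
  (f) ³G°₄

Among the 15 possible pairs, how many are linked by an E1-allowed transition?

0

(a)–(b): forbidden (parity).
(a)–(c): forbidden (parity, ΔS, ΔL, ΔJ).
(a)–(d): forbidden (parity, ΔS, ΔL, ΔJ).
(a)–(e): forbidden (parity, ΔS, ΔL, ΔJ).
(a)–(f): forbidden (parity, ΔL, ΔJ).
(b)–(c): forbidden (parity, ΔS, ΔL, ΔJ).
(b)–(d): forbidden (parity, ΔS, ΔL, ΔJ).
(b)–(e): forbidden (parity, ΔS, ΔL, ΔJ).
(b)–(f): forbidden (parity, ΔL, ΔJ).
(c)–(d): forbidden (parity, ΔJ).
(c)–(e): forbidden (parity, ΔJ).
(c)–(f): forbidden (parity, ΔS, ΔJ).
(d)–(e): forbidden (parity, ΔL).
(d)–(f): forbidden (parity, ΔS).
(e)–(f): forbidden (parity, ΔS).
Allowed pairs: 0 of 15.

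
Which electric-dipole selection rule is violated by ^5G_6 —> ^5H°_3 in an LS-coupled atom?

the ΔJ = 0, ±1 rule

Initial level: S=2, L=4, J=6, parity even. Final level: S=2, L=5, J=3, parity odd.
Parity must change: even → odd — passes.
ΔS = 0: S: 2 → 2 — passes.
ΔL = 0, ±1 (not L=0↔0): L: 4 → 5, ΔL = +1 — passes.
ΔJ = 0, ±1 (not J=0↔0): J: 6 → 3, ΔJ = -3 — fails.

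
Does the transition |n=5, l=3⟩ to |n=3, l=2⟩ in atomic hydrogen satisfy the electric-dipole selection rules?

allowed

Δl = 2 − 3 = -1; the E1 rule Δl = ±1 is satisfied.
All E1 selection rules are satisfied.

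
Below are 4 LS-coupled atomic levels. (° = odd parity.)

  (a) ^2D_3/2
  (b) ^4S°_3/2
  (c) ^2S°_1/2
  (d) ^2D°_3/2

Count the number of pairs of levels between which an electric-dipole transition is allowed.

1

(a)–(b): forbidden (ΔS, ΔL).
(a)–(c): forbidden (ΔL).
(a)–(d): allowed.
(b)–(c): forbidden (parity, ΔS, ΔL).
(b)–(d): forbidden (parity, ΔS, ΔL).
(c)–(d): forbidden (parity, ΔL).
Allowed pairs: 1 of 6.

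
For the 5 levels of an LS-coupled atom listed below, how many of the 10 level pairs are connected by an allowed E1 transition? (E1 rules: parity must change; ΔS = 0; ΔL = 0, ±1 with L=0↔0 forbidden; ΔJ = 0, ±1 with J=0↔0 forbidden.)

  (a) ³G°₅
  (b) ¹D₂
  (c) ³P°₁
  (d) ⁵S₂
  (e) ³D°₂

0

(a)–(b): forbidden (ΔS, ΔL, ΔJ).
(a)–(c): forbidden (parity, ΔL, ΔJ).
(a)–(d): forbidden (ΔS, ΔL, ΔJ).
(a)–(e): forbidden (parity, ΔL, ΔJ).
(b)–(c): forbidden (ΔS).
(b)–(d): forbidden (parity, ΔS, ΔL).
(b)–(e): forbidden (ΔS).
(c)–(d): forbidden (ΔS).
(c)–(e): forbidden (parity).
(d)–(e): forbidden (ΔS, ΔL).
Allowed pairs: 0 of 10.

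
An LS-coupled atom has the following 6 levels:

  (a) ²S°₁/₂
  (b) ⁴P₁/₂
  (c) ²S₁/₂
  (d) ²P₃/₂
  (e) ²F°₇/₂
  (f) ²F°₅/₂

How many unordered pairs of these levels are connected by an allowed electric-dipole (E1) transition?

1

(a)–(b): forbidden (ΔS).
(a)–(c): forbidden (ΔL).
(a)–(d): allowed.
(a)–(e): forbidden (parity, ΔL, ΔJ).
(a)–(f): forbidden (parity, ΔL, ΔJ).
(b)–(c): forbidden (parity, ΔS).
(b)–(d): forbidden (parity, ΔS).
(b)–(e): forbidden (ΔS, ΔL, ΔJ).
(b)–(f): forbidden (ΔS, ΔL, ΔJ).
(c)–(d): forbidden (parity).
(c)–(e): forbidden (ΔL, ΔJ).
(c)–(f): forbidden (ΔL, ΔJ).
(d)–(e): forbidden (ΔL, ΔJ).
(d)–(f): forbidden (ΔL).
(e)–(f): forbidden (parity).
Allowed pairs: 1 of 15.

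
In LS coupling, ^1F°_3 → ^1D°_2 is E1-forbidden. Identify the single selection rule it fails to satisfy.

Initial level: S=0, L=3, J=3, parity odd. Final level: S=0, L=2, J=2, parity odd.
ΔL = 0, ±1 (not L=0↔0): L: 3 → 2, ΔL = -1 — passes.
ΔJ = 0, ±1 (not J=0↔0): J: 3 → 2, ΔJ = -1 — passes.
Parity must change: odd → odd — fails.
ΔS = 0: S: 0 → 0 — passes.

parity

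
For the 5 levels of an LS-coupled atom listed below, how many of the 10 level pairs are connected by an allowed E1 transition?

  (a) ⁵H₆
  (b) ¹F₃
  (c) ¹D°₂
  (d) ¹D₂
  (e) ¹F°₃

(a)–(b): forbidden (parity, ΔS, ΔL, ΔJ).
(a)–(c): forbidden (ΔS, ΔL, ΔJ).
(a)–(d): forbidden (parity, ΔS, ΔL, ΔJ).
(a)–(e): forbidden (ΔS, ΔL, ΔJ).
(b)–(c): allowed.
(b)–(d): forbidden (parity).
(b)–(e): allowed.
(c)–(d): allowed.
(c)–(e): forbidden (parity).
(d)–(e): allowed.
Allowed pairs: 4 of 10.

4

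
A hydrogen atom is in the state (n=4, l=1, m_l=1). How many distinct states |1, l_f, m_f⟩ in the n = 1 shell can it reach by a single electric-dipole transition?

E1 requires Δl = ±1, so l_f ∈ {0, 2}; with 0 ≤ l_f ≤ n_f−1 = 0, the allowed l_f values are {0}.
For l_f = 0: m_f ∈ {m_i−1, m_i, m_i+1} ∩ [−0, 0] = {0} → 1 state.
Total: 1.

1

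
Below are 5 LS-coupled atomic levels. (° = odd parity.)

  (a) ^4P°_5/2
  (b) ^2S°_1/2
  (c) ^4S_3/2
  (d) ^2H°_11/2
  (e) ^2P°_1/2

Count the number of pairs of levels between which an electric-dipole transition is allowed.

(a)–(b): forbidden (parity, ΔS, ΔJ).
(a)–(c): allowed.
(a)–(d): forbidden (parity, ΔS, ΔL, ΔJ).
(a)–(e): forbidden (parity, ΔS, ΔJ).
(b)–(c): forbidden (ΔS, ΔL).
(b)–(d): forbidden (parity, ΔL, ΔJ).
(b)–(e): forbidden (parity).
(c)–(d): forbidden (ΔS, ΔL, ΔJ).
(c)–(e): forbidden (ΔS).
(d)–(e): forbidden (parity, ΔL, ΔJ).
Allowed pairs: 1 of 10.

1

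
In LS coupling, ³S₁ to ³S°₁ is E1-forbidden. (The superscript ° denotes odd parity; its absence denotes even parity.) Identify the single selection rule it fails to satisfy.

Reading off the term symbols: S 1→1, L 0→0, J 1→1, parity even→odd.
Parity must change: even → odd — satisfied.
ΔS = 0: S: 1 → 1 — satisfied.
ΔL = 0, ±1 (not L=0↔0): L: 0 → 0, ΔL = +0 — violated.
ΔJ = 0, ±1 (not J=0↔0): J: 1 → 1, ΔJ = +0 — satisfied.

the L=0 ↔ L=0 exclusion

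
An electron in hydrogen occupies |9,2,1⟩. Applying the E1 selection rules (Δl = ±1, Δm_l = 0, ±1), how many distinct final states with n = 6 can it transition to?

5

E1 requires Δl = ±1, so l_f ∈ {1, 3}; with 0 ≤ l_f ≤ n_f−1 = 5, the allowed l_f values are {1, 3}.
For l_f = 1: m_f ∈ {m_i−1, m_i, m_i+1} ∩ [−1, 1] = {0, 1} → 2 states.
For l_f = 3: m_f ∈ {m_i−1, m_i, m_i+1} ∩ [−3, 3] = {0, 1, 2} → 3 states.
Total: 5.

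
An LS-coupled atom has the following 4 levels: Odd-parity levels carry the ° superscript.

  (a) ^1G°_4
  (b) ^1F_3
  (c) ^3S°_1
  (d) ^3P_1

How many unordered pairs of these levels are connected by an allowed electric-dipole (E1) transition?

(a)–(b): allowed.
(a)–(c): forbidden (parity, ΔS, ΔL, ΔJ).
(a)–(d): forbidden (ΔS, ΔL, ΔJ).
(b)–(c): forbidden (ΔS, ΔL, ΔJ).
(b)–(d): forbidden (parity, ΔS, ΔL, ΔJ).
(c)–(d): allowed.
Allowed pairs: 2 of 6.

2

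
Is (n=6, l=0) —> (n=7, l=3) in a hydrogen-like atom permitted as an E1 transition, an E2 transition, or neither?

Δl = 3 − 0 = +3; l_i + l_f = 3.
E1 (Δl = ±1): not satisfied.
E2 (Δl = 0,±2, l_i+l_f ≥ 2): not satisfied.

neither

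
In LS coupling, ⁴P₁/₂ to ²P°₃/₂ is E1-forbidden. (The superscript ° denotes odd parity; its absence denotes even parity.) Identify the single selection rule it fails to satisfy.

the ΔS = 0 rule

Initial level: S=3/2, L=1, J=1/2, parity even. Final level: S=1/2, L=1, J=3/2, parity odd.
Parity must change: even → odd — ✓.
ΔS = 0: S: 3/2 → 1/2 — ✗.
ΔL = 0, ±1 (not L=0↔0): L: 1 → 1, ΔL = +0 — ✓.
ΔJ = 0, ±1 (not J=0↔0): J: 1/2 → 3/2, ΔJ = +1 — ✓.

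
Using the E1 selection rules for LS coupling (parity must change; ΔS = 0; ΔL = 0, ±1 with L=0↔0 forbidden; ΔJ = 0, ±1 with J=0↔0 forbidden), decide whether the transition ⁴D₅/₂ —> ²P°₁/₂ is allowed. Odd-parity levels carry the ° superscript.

Parity must change: even → odd — ok.
ΔS = 0: S: 3/2 → 1/2 — fails.
ΔL = 0, ±1 (not L=0↔0): L: 2 → 1, ΔL = -1 — ok.
ΔJ = 0, ±1 (not J=0↔0): J: 5/2 → 1/2, ΔJ = -2 — fails.
Rule(s) violated: ΔS, ΔJ.

forbidden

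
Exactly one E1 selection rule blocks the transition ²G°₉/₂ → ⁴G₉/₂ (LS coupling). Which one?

the ΔS = 0 rule

Reading off the term symbols: S 1/2→3/2, L 4→4, J 9/2→9/2, parity odd→even.
Parity must change: odd → even — satisfied.
ΔS = 0: S: 1/2 → 3/2 — violated.
ΔL = 0, ±1 (not L=0↔0): L: 4 → 4, ΔL = +0 — satisfied.
ΔJ = 0, ±1 (not J=0↔0): J: 9/2 → 9/2, ΔJ = +0 — satisfied.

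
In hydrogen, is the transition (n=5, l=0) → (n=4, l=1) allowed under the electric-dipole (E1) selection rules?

Δl = 1 − 0 = +1; the E1 rule Δl = ±1 is satisfied.
All E1 selection rules are satisfied.

allowed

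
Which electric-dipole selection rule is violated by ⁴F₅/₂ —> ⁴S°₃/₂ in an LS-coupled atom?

the ΔL = 0, ±1 rule

Parity must change: even → odd — satisfied.
ΔS = 0: S: 3/2 → 3/2 — satisfied.
ΔL = 0, ±1 (not L=0↔0): L: 3 → 0, ΔL = -3 — violated.
ΔJ = 0, ±1 (not J=0↔0): J: 5/2 → 3/2, ΔJ = -1 — satisfied.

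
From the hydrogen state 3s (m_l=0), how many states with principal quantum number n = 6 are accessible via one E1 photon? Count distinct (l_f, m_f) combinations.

3

E1 requires Δl = ±1, so l_f ∈ {-1, 1}; with 0 ≤ l_f ≤ n_f−1 = 5, the allowed l_f values are {1}.
For l_f = 1: m_f ∈ {m_i−1, m_i, m_i+1} ∩ [−1, 1] = {-1, 0, 1} → 3 states.
Total: 3.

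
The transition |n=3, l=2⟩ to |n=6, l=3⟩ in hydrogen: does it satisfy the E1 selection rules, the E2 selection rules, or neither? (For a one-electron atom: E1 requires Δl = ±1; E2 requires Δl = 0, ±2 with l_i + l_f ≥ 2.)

E1

Δl = 3 − 2 = +1; l_i + l_f = 5.
E1 (Δl = ±1): satisfied.
E2 (Δl = 0,±2, l_i+l_f ≥ 2): not satisfied.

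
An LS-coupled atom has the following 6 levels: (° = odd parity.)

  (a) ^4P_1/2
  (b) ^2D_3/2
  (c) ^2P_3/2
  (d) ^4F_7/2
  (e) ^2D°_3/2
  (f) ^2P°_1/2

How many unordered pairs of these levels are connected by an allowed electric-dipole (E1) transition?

4

(a)–(b): forbidden (parity, ΔS).
(a)–(c): forbidden (parity, ΔS).
(a)–(d): forbidden (parity, ΔL, ΔJ).
(a)–(e): forbidden (ΔS).
(a)–(f): forbidden (ΔS).
(b)–(c): forbidden (parity).
(b)–(d): forbidden (parity, ΔS, ΔJ).
(b)–(e): allowed.
(b)–(f): allowed.
(c)–(d): forbidden (parity, ΔS, ΔL, ΔJ).
(c)–(e): allowed.
(c)–(f): allowed.
(d)–(e): forbidden (ΔS, ΔJ).
(d)–(f): forbidden (ΔS, ΔL, ΔJ).
(e)–(f): forbidden (parity).
Allowed pairs: 4 of 15.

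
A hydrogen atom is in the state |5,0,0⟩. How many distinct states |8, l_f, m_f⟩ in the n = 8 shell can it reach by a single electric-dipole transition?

E1 requires Δl = ±1, so l_f ∈ {-1, 1}; with 0 ≤ l_f ≤ n_f−1 = 7, the allowed l_f values are {1}.
For l_f = 1: m_f ∈ {m_i−1, m_i, m_i+1} ∩ [−1, 1] = {-1, 0, 1} → 3 states.
Total: 3.

3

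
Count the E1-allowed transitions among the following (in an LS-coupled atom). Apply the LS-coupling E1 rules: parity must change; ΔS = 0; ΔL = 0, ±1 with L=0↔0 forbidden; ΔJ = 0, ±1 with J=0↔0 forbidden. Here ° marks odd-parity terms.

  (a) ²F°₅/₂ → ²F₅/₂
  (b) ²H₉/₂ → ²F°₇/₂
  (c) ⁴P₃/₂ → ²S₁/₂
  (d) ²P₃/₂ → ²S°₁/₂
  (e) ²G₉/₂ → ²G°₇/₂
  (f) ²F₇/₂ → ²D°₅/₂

(a) allowed
(b) forbidden (ΔL fails)
(c) forbidden (parity, ΔS fail)
(d) allowed
(e) allowed
(f) allowed
Total allowed: 4 of 6.

4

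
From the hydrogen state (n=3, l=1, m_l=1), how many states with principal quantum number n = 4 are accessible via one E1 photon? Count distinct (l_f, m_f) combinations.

E1 requires Δl = ±1, so l_f ∈ {0, 2}; with 0 ≤ l_f ≤ n_f−1 = 3, the allowed l_f values are {0, 2}.
For l_f = 0: m_f ∈ {m_i−1, m_i, m_i+1} ∩ [−0, 0] = {0} → 1 state.
For l_f = 2: m_f ∈ {m_i−1, m_i, m_i+1} ∩ [−2, 2] = {0, 1, 2} → 3 states.
Total: 4.

4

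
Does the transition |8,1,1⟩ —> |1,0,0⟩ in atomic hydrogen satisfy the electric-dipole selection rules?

l: 1 → 0 (Δl = -1). Δl = ±1 passes.
Δm_l = 0 − (1) = -1. E1 requires Δm_l = 0, ±1: passes.
All E1 selection rules are satisfied.

allowed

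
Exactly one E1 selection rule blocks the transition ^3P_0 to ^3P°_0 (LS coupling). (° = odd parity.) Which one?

Initial level: S=1, L=1, J=0, parity even. Final level: S=1, L=1, J=0, parity odd.
Parity must change: even → odd — ✓.
ΔS = 0: S: 1 → 1 — ✓.
ΔL = 0, ±1 (not L=0↔0): L: 1 → 1, ΔL = +0 — ✓.
ΔJ = 0, ±1 (not J=0↔0): J: 0 → 0, ΔJ = +0 — ✗.

the J=0 ↔ J=0 exclusion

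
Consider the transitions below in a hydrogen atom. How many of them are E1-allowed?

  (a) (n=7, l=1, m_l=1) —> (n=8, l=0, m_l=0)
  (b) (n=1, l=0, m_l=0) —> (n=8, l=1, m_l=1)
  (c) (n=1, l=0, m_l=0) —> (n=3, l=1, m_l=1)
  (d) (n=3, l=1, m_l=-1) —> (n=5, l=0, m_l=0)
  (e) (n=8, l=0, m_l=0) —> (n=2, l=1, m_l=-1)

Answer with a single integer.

(a) allowed
(b) allowed
(c) allowed
(d) allowed
(e) allowed
Total allowed: 5 of 5.

5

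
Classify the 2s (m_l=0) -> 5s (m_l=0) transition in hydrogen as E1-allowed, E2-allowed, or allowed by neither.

neither

Δl = 0 − 0 = +0; l_i + l_f = 0.
Δm_l = +0.
E1 (Δl = ±1, |Δm_l| ≤ 1): not satisfied.
E2 (Δl = 0,±2, l_i+l_f ≥ 2, |Δm_l| ≤ 2): not satisfied.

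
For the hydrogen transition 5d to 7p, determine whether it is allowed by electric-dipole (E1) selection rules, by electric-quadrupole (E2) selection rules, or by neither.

E1

Δl = 1 − 2 = -1; l_i + l_f = 3.
E1 (Δl = ±1): satisfied.
E2 (Δl = 0,±2, l_i+l_f ≥ 2): not satisfied.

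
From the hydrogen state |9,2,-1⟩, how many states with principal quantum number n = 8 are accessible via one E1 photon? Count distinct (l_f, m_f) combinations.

5

E1 requires Δl = ±1, so l_f ∈ {1, 3}; with 0 ≤ l_f ≤ n_f−1 = 7, the allowed l_f values are {1, 3}.
For l_f = 1: m_f ∈ {m_i−1, m_i, m_i+1} ∩ [−1, 1] = {-1, 0} → 2 states.
For l_f = 3: m_f ∈ {m_i−1, m_i, m_i+1} ∩ [−3, 3] = {-2, -1, 0} → 3 states.
Total: 5.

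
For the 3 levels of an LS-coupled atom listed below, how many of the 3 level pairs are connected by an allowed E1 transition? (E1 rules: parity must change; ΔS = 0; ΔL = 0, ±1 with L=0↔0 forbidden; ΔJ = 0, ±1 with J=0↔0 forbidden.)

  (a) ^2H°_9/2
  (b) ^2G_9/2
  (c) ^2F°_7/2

(a)–(b): allowed.
(a)–(c): forbidden (parity, ΔL).
(b)–(c): allowed.
Allowed pairs: 2 of 3.

2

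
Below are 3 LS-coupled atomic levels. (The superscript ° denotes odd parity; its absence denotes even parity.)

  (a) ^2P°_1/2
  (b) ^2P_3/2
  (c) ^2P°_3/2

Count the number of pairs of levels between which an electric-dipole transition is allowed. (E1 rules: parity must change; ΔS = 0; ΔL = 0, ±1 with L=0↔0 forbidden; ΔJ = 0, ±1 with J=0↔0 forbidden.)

(a)–(b): allowed.
(a)–(c): forbidden (parity).
(b)–(c): allowed.
Allowed pairs: 2 of 3.

2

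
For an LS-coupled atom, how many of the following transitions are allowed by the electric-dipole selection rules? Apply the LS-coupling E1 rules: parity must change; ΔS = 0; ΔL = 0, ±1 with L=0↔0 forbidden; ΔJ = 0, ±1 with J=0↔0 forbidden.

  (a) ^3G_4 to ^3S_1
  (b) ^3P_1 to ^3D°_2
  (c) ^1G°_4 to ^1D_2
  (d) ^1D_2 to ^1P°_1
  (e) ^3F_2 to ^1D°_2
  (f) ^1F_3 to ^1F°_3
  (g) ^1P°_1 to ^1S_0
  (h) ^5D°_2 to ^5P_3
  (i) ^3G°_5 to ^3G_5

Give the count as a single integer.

6

(a) forbidden (parity, ΔL, ΔJ fail)
(b) allowed
(c) forbidden (ΔL, ΔJ fail)
(d) allowed
(e) forbidden (ΔS fails)
(f) allowed
(g) allowed
(h) allowed
(i) allowed
Total allowed: 6 of 9.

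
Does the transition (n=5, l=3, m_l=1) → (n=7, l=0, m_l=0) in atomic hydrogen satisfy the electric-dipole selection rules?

forbidden

Δl = 0 − 3 = -3; the E1 rule Δl = ±1 is fails.
Δm_l = 0 − (1) = -1. E1 requires Δm_l = 0, ±1: ok.
The transition is electric-dipole forbidden.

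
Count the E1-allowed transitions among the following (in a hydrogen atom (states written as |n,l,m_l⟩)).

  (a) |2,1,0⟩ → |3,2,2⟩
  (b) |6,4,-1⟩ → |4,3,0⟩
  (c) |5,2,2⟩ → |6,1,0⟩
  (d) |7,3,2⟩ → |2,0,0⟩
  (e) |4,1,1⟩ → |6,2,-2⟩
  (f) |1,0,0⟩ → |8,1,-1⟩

(a) forbidden — Δm_l = +2 (E1 requires Δm_l = 0, ±1)
(b) allowed
(c) forbidden — Δm_l = -2 (E1 requires Δm_l = 0, ±1)
(d) forbidden — Δl = -3 (E1 requires Δl = ±1); Δm_l = -2 (E1 requires Δm_l = 0, ±1)
(e) forbidden — Δm_l = -3 (E1 requires Δm_l = 0, ±1)
(f) allowed
Total allowed: 2 of 6.

2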